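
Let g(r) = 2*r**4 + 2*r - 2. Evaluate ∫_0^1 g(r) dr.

By the power rule, an antiderivative is F(r) = 2*r**5/5 + r**2 - 2*r.
Then F(1) - F(0) = (-3/5) - (0) = -3/5.

-3/5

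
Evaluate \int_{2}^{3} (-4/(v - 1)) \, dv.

-log(16)

An antiderivative is F(v) = -4*log(v - 1).
Then F(3) - F(2) = (-log(16)) - (0) = -log(16).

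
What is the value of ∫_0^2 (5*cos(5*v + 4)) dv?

-sin(4) + sin(14)

Let u = 5*v + 4, so du = 5 dv. When v = 0, u = 4; when v = 2, u = 14.
The integral becomes ∫ cos(u) du from 4 to 14, with antiderivative sin(u).
Back in v: F(v) = sin(5*v + 4).
Then F(2) - F(0) = (sin(14)) - (sin(4)) = -sin(4) + sin(14).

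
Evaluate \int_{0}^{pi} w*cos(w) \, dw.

-2

Integrate by parts once (u = w, dv = cos(w) dw).
An antiderivative is F(w) = w*sin(w) + cos(w).
Then F(pi) - F(0) = (-1) - (1) = -2.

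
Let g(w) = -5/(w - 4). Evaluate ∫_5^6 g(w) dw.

An antiderivative is F(w) = -5*log(w - 4).
Then F(6) - F(5) = (-log(32)) - (0) = -log(32).

-log(32)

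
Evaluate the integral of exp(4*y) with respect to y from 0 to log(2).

15/4

Let u = exp(y), so du = exp(y) dy. When y = 0, u = 1; when y = log(2), u = 2.
The integral becomes ∫ u**3 du from 1 to 2, with antiderivative u**4/4.
Back in y: F(y) = exp(4*y)/4.
Then F(log(2)) - F(0) = (4) - (1/4) = 15/4.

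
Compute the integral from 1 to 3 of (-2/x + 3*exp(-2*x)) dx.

-2*log(3) - 3*exp(-6)/2 + 3*exp(-2)/2

An antiderivative is F(x) = -2*log(x) - 3*exp(-2*x)/2.
Then F(3) - F(1) = (-2*log(3) - 3*exp(-6)/2) - (-3*exp(-2)/2) = -2*log(3) - 3*exp(-6)/2 + 3*exp(-2)/2.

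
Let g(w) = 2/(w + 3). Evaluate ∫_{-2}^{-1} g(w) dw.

log(4)

An antiderivative is F(w) = 2*log(w + 3).
Then F(-1) - F(-2) = (log(4)) - (0) = log(4).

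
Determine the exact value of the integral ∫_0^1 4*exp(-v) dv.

4 - 4*exp(-1)

An antiderivative is F(v) = -4*exp(-v).
Then F(1) - F(0) = (-4*exp(-1)) - (-4) = 4 - 4*exp(-1).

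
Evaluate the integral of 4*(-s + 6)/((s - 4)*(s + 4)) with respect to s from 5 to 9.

-5*log(13) + log(5) + 10*log(3)

Factor the denominator: s**2 - 16 = (s + 4)(s - 4).
Partial fractions: 4*(-s + 6)/((s - 4)*(s + 4)) = -5/(s + 4) + 1/(s - 4).
An antiderivative is F(s) = log(s - 4) - 5*log(s + 4).
Then F(9) - F(5) = (-5*log(13) + log(5)) - (-10*log(3)) = -5*log(13) + log(5) + 10*log(3).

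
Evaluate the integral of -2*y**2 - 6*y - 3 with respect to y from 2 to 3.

-92/3

By the power rule, an antiderivative is F(y) = -2*y**3/3 - 3*y**2 - 3*y.
Then F(3) - F(2) = (-54) - (-70/3) = -92/3.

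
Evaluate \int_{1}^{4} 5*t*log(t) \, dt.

-75/4 + 80*log(2)

Integrate by parts once (u = ln t, dv = 5*t dt).
An antiderivative is F(t) = 5*t**2*(2*log(t) - 1)/4.
Then F(4) - F(1) = (-20 + 80*log(2)) - (-5/4) = -75/4 + 80*log(2).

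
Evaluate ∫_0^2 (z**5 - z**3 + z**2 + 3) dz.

46/3

By the power rule, an antiderivative is F(z) = z**6/6 - z**4/4 + z**3/3 + 3*z.
Then F(2) - F(0) = (46/3) - (0) = 46/3.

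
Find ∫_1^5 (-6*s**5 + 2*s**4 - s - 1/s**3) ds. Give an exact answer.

-359672/25

By the power rule, an antiderivative is F(s) = -s**6 + 2*s**5/5 - s**2/2 + 1/(2*s**2).
Then F(5) - F(1) = (-359687/25) - (-3/5) = -359672/25.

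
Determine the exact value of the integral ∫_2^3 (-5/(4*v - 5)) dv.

-5*log(7)/4 + 5*log(3)/4

An antiderivative is F(v) = -5*log(4*v - 5)/4.
Then F(3) - F(2) = (-5*log(7)/4) - (-5*log(3)/4) = -5*log(7)/4 + 5*log(3)/4.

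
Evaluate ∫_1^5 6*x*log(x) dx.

-36 + 75*log(5)

Integrate by parts once (u = ln x, dv = 6*x dx).
An antiderivative is F(x) = 3*x**2*(2*log(x) - 1)/2.
Then F(5) - F(1) = (-75/2 + 75*log(5)) - (-3/2) = -36 + 75*log(5).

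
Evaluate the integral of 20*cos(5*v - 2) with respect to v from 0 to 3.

4*sin(13) + 4*sin(2)

Let u = 5*v - 2, so du = 5 dv. When v = 0, u = -2; when v = 3, u = 13.
The integral becomes 4·∫ cos(u) du from -2 to 13, with antiderivative 4*sin(u).
Back in v: F(v) = 4*sin(5*v - 2).
Then F(3) - F(0) = (4*sin(13)) - (-4*sin(2)) = 4*sin(13) + 4*sin(2).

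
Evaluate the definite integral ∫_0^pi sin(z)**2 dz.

pi/2

Use the identity sin^2(z) = (1 - cos(2*z))/2.
An antiderivative is F(z) = z/2 - sin(2*z)/4.
Then F(pi) - F(0) = (pi/2) - (0) = pi/2.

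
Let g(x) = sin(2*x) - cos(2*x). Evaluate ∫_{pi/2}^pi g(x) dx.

An antiderivative is F(x) = -sin(2*x)/2 - cos(2*x)/2.
Then F(pi) - F(pi/2) = (-1/2) - (1/2) = -1.

-1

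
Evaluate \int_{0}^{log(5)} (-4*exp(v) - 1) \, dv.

An antiderivative is F(v) = -v - 4*exp(v).
Then F(log(5)) - F(0) = (-20 - log(5)) - (-4) = -16 - log(5).

-16 - log(5)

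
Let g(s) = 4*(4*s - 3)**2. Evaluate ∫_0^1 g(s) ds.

Let u = 4*s - 3, so du = 4 ds. When s = 0, u = -3; when s = 1, u = 1.
The integral becomes ∫ u**2 du from -3 to 1, with antiderivative u**3/3.
Back in s: F(s) = (4*s - 3)**3/3.
Then F(1) - F(0) = (1/3) - (-9) = 28/3.

28/3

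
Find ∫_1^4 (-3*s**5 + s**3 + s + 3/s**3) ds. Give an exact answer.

-63195/32

By the power rule, an antiderivative is F(s) = -s**6/2 + s**4/4 + s**2/2 - 3/(2*s**2).
Then F(4) - F(1) = (-63235/32) - (-5/4) = -63195/32.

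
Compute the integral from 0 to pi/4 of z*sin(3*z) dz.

sqrt(2)*(4 + 3*pi)/72

Integrate by parts once (u = z, dv = sin(3*z) dz).
An antiderivative is F(z) = -z*cos(3*z)/3 + sin(3*z)/9.
Then F(pi/4) - F(0) = (sqrt(2)*(4 + 3*pi)/72) - (0) = sqrt(2)*(4 + 3*pi)/72.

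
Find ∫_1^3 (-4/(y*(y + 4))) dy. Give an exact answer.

log(7/15)

Factor the denominator: y**2 + 4*y = (y + 4)y.
Partial fractions: -4/(y*(y + 4)) = 1/(y + 4) - 1/y.
An antiderivative is F(y) = -log(y) + log(y + 4).
Then F(3) - F(1) = (log(7/3)) - (log(5)) = log(7/15).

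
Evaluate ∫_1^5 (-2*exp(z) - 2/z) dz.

-2*exp(5) - 2*log(5) + 2*exp(1)

An antiderivative is F(z) = -2*exp(z) - 2*log(z).
Then F(5) - F(1) = (-2*exp(5) - 2*log(5)) - (-2*exp(1)) = -2*exp(5) - 2*log(5) + 2*exp(1).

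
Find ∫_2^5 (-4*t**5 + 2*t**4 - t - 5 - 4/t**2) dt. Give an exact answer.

By the power rule, an antiderivative is F(t) = -2*t**6/3 + 2*t**5/5 - t**2/2 - 5*t + 4/t.
Then F(5) - F(2) = (-276101/30) - (-598/15) = -18327/2.

-18327/2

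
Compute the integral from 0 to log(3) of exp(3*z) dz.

Let u = exp(z), so du = exp(z) dz. When z = 0, u = 1; when z = log(3), u = 3.
The integral becomes ∫ u**2 du from 1 to 3, with antiderivative u**3/3.
Back in z: F(z) = exp(3*z)/3.
Then F(log(3)) - F(0) = (9) - (1/3) = 26/3.

26/3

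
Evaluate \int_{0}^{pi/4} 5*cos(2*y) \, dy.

5/2

An antiderivative is F(y) = 5*sin(2*y)/2.
Then F(pi/4) - F(0) = (5/2) - (0) = 5/2.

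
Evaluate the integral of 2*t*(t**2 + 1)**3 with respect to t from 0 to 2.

Let u = t**2 + 1, so du = 2*t dt. When t = 0, u = 1; when t = 2, u = 5.
The integral becomes ∫ u**3 du from 1 to 5, with antiderivative u**4/4.
Back in t: F(t) = (t**2 + 1)**4/4.
Then F(2) - F(0) = (625/4) - (1/4) = 156.

156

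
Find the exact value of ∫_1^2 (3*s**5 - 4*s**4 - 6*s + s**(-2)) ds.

-9/5

By the power rule, an antiderivative is F(s) = s**6/2 - 4*s**5/5 - 3*s**2 - 1/s.
Then F(2) - F(1) = (-61/10) - (-43/10) = -9/5.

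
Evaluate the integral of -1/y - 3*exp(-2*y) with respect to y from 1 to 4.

-2*log(2) - 3*exp(-2)/2 + 3*exp(-8)/2

An antiderivative is F(y) = -log(y) + 3*exp(-2*y)/2.
Then F(4) - F(1) = (-2*log(2) + 3*exp(-8)/2) - (3*exp(-2)/2) = -2*log(2) - 3*exp(-2)/2 + 3*exp(-8)/2.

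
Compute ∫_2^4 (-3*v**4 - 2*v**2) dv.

By the power rule, an antiderivative is F(v) = -3*v**5/5 - 2*v**3/3.
Then F(4) - F(2) = (-9856/15) - (-368/15) = -9488/15.

-9488/15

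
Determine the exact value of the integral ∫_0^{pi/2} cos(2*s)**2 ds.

Use the identity cos^2(2*s) = (1 + cos(4*s))/2.
An antiderivative is F(s) = s/2 + sin(4*s)/8.
Then F(pi/2) - F(0) = (pi/4) - (0) = pi/4.

pi/4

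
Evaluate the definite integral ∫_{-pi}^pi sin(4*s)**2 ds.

pi

Use the identity sin^2(4*s) = (1 - cos(8*s))/2.
An antiderivative is F(s) = s/2 - sin(8*s)/16.
Then F(pi) - F(-pi) = (pi/2) - (-pi/2) = pi.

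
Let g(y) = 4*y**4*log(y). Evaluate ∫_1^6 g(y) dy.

-1244 + 31104*log(6)/5

Integrate by parts once (u = ln y, dv = 4*y**4 dy).
An antiderivative is F(y) = 4*y**5*(5*log(y) - 1)/25.
Then F(6) - F(1) = (-31104/25 + 31104*log(6)/5) - (-4/25) = -1244 + 31104*log(6)/5.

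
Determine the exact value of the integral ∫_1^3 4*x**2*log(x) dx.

Integrate by parts once (u = ln x, dv = 4*x**2 dx).
An antiderivative is F(x) = 4*x**3*(3*log(x) - 1)/9.
Then F(3) - F(1) = (-12 + 36*log(3)) - (-4/9) = -104/9 + 36*log(3).

-104/9 + 36*log(3)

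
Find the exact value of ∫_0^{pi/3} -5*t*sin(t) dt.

-5*sqrt(3)/2 + 5*pi/6

Integrate by parts once (u = t, dv = -5*sin(t) dt).
An antiderivative is F(t) = 5*t*cos(t) - 5*sin(t).
Then F(pi/3) - F(0) = (-5*sqrt(3)/2 + 5*pi/6) - (0) = -5*sqrt(3)/2 + 5*pi/6.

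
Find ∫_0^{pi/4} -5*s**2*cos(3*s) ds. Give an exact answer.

Integrate by parts twice (u = s^2, dv = -5*cos(3*s) ds).
An antiderivative is F(s) = -5*s**2*sin(3*s)/3 - 10*s*cos(3*s)/9 + 10*sin(3*s)/27.
Then F(pi/4) - F(0) = (5*sqrt(2)*(-9*pi**2 + 32 + 24*pi)/864) - (0) = 5*sqrt(2)*(-9*pi**2 + 32 + 24*pi)/864.

5*sqrt(2)*(-9*pi**2 + 32 + 24*pi)/864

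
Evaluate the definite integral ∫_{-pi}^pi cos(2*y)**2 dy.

Use the identity cos^2(2*y) = (1 + cos(4*y))/2.
An antiderivative is F(y) = y/2 + sin(4*y)/8.
Then F(pi) - F(-pi) = (pi/2) - (-pi/2) = pi.

pi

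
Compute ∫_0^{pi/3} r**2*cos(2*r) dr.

-pi/12 - sqrt(3)/8 + sqrt(3)*pi**2/36

Integrate by parts twice (u = r^2, dv = cos(2*r) dr).
An antiderivative is F(r) = r**2*sin(2*r)/2 + r*cos(2*r)/2 - sin(2*r)/4.
Then F(pi/3) - F(0) = (-pi/12 - sqrt(3)/8 + sqrt(3)*pi**2/36) - (0) = -pi/12 - sqrt(3)/8 + sqrt(3)*pi**2/36.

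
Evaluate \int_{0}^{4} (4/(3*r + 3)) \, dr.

An antiderivative is F(r) = 4*log(3*r + 3)/3.
Then F(4) - F(0) = (4*log(15)/3) - (4*log(3)/3) = 4*log(5)/3.

4*log(5)/3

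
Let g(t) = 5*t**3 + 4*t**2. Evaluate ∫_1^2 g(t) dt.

By the power rule, an antiderivative is F(t) = 5*t**4/4 + 4*t**3/3.
Then F(2) - F(1) = (92/3) - (31/12) = 337/12.

337/12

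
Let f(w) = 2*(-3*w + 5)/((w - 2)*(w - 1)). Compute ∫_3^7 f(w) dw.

Factor the denominator: w**2 - 3*w + 2 = (w - 1)(w - 2).
Partial fractions: 2*(-3*w + 5)/((w - 2)*(w - 1)) = -4/(w - 1) - 2/(w - 2).
An antiderivative is F(w) = -2*log(w - 2) - 4*log(w - 1).
Then F(7) - F(3) = (-4*log(3) - 2*log(5) - 4*log(2)) - (-log(16)) = -4*log(3) - 2*log(5).

-4*log(3) - 2*log(5)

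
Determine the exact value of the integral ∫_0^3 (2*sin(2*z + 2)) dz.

cos(2) - cos(8)

Let u = 2*z + 2, so du = 2 dz. When z = 0, u = 2; when z = 3, u = 8.
The integral becomes ∫ sin(u) du from 2 to 8, with antiderivative -cos(u).
Back in z: F(z) = -cos(2*z + 2).
Then F(3) - F(0) = (-cos(8)) - (-cos(2)) = cos(2) - cos(8).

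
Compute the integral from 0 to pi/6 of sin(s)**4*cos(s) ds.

1/160

Let u = sin(s), so du = cos(s) ds. When s = 0, u = 0; when s = pi/6, u = 1/2.
The integral becomes ∫ u**4 du from 0 to 1/2, with antiderivative u**5/5.
Back in s: F(s) = sin(s)**5/5.
Then F(pi/6) - F(0) = (1/160) - (0) = 1/160.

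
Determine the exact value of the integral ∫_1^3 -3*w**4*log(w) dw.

Integrate by parts once (u = ln w, dv = -3*w**4 dw).
An antiderivative is F(w) = -3*w**5*(5*log(w) - 1)/25.
Then F(3) - F(1) = (729/25 - 729*log(3)/5) - (3/25) = 726/25 - 729*log(3)/5.

726/25 - 729*log(3)/5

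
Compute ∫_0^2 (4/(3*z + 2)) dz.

An antiderivative is F(z) = 4*log(3*z + 2)/3.
Then F(2) - F(0) = (log(16)) - (4*log(2)/3) = 8*log(2)/3.

8*log(2)/3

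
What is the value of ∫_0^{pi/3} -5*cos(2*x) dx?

An antiderivative is F(x) = -5*sin(2*x)/2.
Then F(pi/3) - F(0) = (-5*sqrt(3)/4) - (0) = -5*sqrt(3)/4.

-5*sqrt(3)/4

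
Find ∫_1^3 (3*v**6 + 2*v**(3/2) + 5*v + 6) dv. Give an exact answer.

36*sqrt(3)/5 + 33882/35

By the power rule, an antiderivative is F(v) = 3*v**7/7 + 4*v**(5/2)/5 + 5*v**2/2 + 6*v.
Then F(3) - F(1) = (36*sqrt(3)/5 + 13689/14) - (681/70) = 36*sqrt(3)/5 + 33882/35.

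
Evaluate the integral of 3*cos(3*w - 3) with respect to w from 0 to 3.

Let u = 3*w - 3, so du = 3 dw. When w = 0, u = -3; when w = 3, u = 6.
The integral becomes ∫ cos(u) du from -3 to 6, with antiderivative sin(u).
Back in w: F(w) = sin(3*w - 3).
Then F(3) - F(0) = (sin(6)) - (-sin(3)) = sin(6) + sin(3).

sin(6) + sin(3)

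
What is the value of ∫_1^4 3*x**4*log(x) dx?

-3069/25 + 6144*log(2)/5

Integrate by parts once (u = ln x, dv = 3*x**4 dx).
An antiderivative is F(x) = 3*x**5*(5*log(x) - 1)/25.
Then F(4) - F(1) = (-3072/25 + 6144*log(2)/5) - (-3/25) = -3069/25 + 6144*log(2)/5.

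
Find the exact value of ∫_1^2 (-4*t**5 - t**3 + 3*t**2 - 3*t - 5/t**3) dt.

-361/8

By the power rule, an antiderivative is F(t) = -2*t**6/3 - t**4/4 + t**3 - 3*t**2/2 + 5/(2*t**2).
Then F(2) - F(1) = (-1057/24) - (13/12) = -361/8.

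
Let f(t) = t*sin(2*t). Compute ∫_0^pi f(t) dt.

Integrate by parts once (u = t, dv = sin(2*t) dt).
An antiderivative is F(t) = -t*cos(2*t)/2 + sin(2*t)/4.
Then F(pi) - F(0) = (-pi/2) - (0) = -pi/2.

-pi/2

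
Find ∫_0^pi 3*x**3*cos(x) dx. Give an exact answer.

36 - 9*pi**2

Integrate by parts 3 times (u = x^3, dv = 3*cos(x) dx).
An antiderivative is F(x) = 3*x**3*sin(x) + 9*x**2*cos(x) - 18*x*sin(x) - 18*cos(x).
Then F(pi) - F(0) = (18 - 9*pi**2) - (-18) = 36 - 9*pi**2.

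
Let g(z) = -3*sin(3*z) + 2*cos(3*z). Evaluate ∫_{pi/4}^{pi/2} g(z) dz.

-2/3 + sqrt(2)/6

An antiderivative is F(z) = 2*sin(3*z)/3 + cos(3*z).
Then F(pi/2) - F(pi/4) = (-2/3) - (-sqrt(2)/6) = -2/3 + sqrt(2)/6.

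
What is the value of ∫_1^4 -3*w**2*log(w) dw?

21 - 128*log(2)

Integrate by parts once (u = ln w, dv = -3*w**2 dw).
An antiderivative is F(w) = -w**3*(3*log(w) - 1)/3.
Then F(4) - F(1) = (64/3 - 128*log(2)) - (1/3) = 21 - 128*log(2).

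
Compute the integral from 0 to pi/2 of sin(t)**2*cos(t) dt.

Let u = sin(t), so du = cos(t) dt. When t = 0, u = 0; when t = pi/2, u = 1.
The integral becomes ∫ u**2 du from 0 to 1, with antiderivative u**3/3.
Back in t: F(t) = sin(t)**3/3.
Then F(pi/2) - F(0) = (1/3) - (0) = 1/3.

1/3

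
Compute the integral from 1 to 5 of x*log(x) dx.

Integrate by parts once (u = ln x, dv = x dx).
An antiderivative is F(x) = x**2*(2*log(x) - 1)/4.
Then F(5) - F(1) = (-25/4 + 25*log(5)/2) - (-1/4) = -6 + 25*log(5)/2.

-6 + 25*log(5)/2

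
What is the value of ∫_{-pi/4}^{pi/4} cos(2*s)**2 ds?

Use the identity cos^2(2*s) = (1 + cos(4*s))/2.
An antiderivative is F(s) = s/2 + sin(4*s)/8.
Then F(pi/4) - F(-pi/4) = (pi/8) - (-pi/8) = pi/4.

pi/4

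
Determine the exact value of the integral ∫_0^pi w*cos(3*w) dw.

Integrate by parts once (u = w, dv = cos(3*w) dw).
An antiderivative is F(w) = w*sin(3*w)/3 + cos(3*w)/9.
Then F(pi) - F(0) = (-1/9) - (1/9) = -2/9.

-2/9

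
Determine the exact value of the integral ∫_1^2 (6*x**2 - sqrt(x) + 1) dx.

By the power rule, an antiderivative is F(x) = -2*x**(3/2)/3 + 2*x**3 + x.
Then F(2) - F(1) = (18 - 4*sqrt(2)/3) - (7/3) = 47/3 - 4*sqrt(2)/3.

47/3 - 4*sqrt(2)/3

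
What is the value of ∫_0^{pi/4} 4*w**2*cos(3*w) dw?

Integrate by parts twice (u = w^2, dv = 4*cos(3*w) dw).
An antiderivative is F(w) = 4*w**2*sin(3*w)/3 + 8*w*cos(3*w)/9 - 8*sin(3*w)/27.
Then F(pi/4) - F(0) = (sqrt(2)*(-24*pi - 32 + 9*pi**2)/216) - (0) = sqrt(2)*(-24*pi - 32 + 9*pi**2)/216.

sqrt(2)*(-24*pi - 32 + 9*pi**2)/216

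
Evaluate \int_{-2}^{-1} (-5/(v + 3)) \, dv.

-log(32)

An antiderivative is F(v) = -5*log(v + 3).
Then F(-1) - F(-2) = (-log(32)) - (0) = -log(32).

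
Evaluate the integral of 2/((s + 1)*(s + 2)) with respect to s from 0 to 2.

log(9/4)

Factor the denominator: s**2 + 3*s + 2 = (s + 2)(s + 1).
Partial fractions: 2/((s + 1)*(s + 2)) = -2/(s + 2) + 2/(s + 1).
An antiderivative is F(s) = 2*log(s + 1) - 2*log(s + 2).
Then F(2) - F(0) = (log(9/16)) - (-log(4)) = log(9/4).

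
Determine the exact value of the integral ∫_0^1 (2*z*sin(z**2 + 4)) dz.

cos(4) - cos(5)

Let u = z**2 + 4, so du = 2*z dz. When z = 0, u = 4; when z = 1, u = 5.
The integral becomes ∫ sin(u) du from 4 to 5, with antiderivative -cos(u).
Back in z: F(z) = -cos(z**2 + 4).
Then F(1) - F(0) = (-cos(5)) - (-cos(4)) = cos(4) - cos(5).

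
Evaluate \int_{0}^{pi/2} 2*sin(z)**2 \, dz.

Use the identity sin^2(z) = (1 - cos(2*z))/2.
An antiderivative is F(z) = z - sin(2*z)/2.
Then F(pi/2) - F(0) = (pi/2) - (0) = pi/2.

pi/2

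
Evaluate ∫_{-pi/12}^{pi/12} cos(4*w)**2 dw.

Use the identity cos^2(4*w) = (1 + cos(8*w))/2.
An antiderivative is F(w) = w/2 + sin(8*w)/16.
Then F(pi/12) - F(-pi/12) = (sqrt(3)/32 + pi/24) - (-pi/24 - sqrt(3)/32) = sqrt(3)/16 + pi/12.

sqrt(3)/16 + pi/12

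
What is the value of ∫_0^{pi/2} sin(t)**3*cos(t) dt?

Let u = sin(t), so du = cos(t) dt. When t = 0, u = 0; when t = pi/2, u = 1.
The integral becomes ∫ u**3 du from 0 to 1, with antiderivative u**4/4.
Back in t: F(t) = sin(t)**4/4.
Then F(pi/2) - F(0) = (1/4) - (0) = 1/4.

1/4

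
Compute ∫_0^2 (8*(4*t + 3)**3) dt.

Let u = 4*t + 3, so du = 4 dt. When t = 0, u = 3; when t = 2, u = 11.
The integral becomes 2·∫ u**3 du from 3 to 11, with antiderivative u**4/2.
Back in t: F(t) = (4*t + 3)**4/2.
Then F(2) - F(0) = (14641/2) - (81/2) = 7280.

7280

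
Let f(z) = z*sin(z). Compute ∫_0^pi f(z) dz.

pi

Integrate by parts once (u = z, dv = sin(z) dz).
An antiderivative is F(z) = -z*cos(z) + sin(z).
Then F(pi) - F(0) = (pi) - (0) = pi.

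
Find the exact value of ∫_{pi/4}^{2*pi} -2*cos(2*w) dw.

1

An antiderivative is F(w) = -sin(2*w).
Then F(2*pi) - F(pi/4) = (0) - (-1) = 1.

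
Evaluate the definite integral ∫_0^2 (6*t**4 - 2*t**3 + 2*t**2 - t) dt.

By the power rule, an antiderivative is F(t) = 6*t**5/5 - t**4/2 + 2*t**3/3 - t**2/2.
Then F(2) - F(0) = (506/15) - (0) = 506/15.

506/15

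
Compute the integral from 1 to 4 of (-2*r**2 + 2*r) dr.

By the power rule, an antiderivative is F(r) = -2*r**3/3 + r**2.
Then F(4) - F(1) = (-80/3) - (1/3) = -27.

-27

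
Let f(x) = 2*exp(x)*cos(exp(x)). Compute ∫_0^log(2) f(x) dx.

-2*sin(1) + 2*sin(2)

Let u = exp(x), so du = exp(x) dx. When x = 0, u = 1; when x = log(2), u = 2.
The integral becomes 2·∫ cos(u) du from 1 to 2, with antiderivative 2*sin(u).
Back in x: F(x) = 2*sin(exp(x)).
Then F(log(2)) - F(0) = (2*sin(2)) - (2*sin(1)) = -2*sin(1) + 2*sin(2).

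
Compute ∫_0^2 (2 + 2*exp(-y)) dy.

6 - 2*exp(-2)

An antiderivative is F(y) = 2*y - 2*exp(-y).
Then F(2) - F(0) = (4 - 2*exp(-2)) - (-2) = 6 - 2*exp(-2).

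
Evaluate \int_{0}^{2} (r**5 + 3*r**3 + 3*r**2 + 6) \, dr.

128/3

By the power rule, an antiderivative is F(r) = r**6/6 + 3*r**4/4 + r**3 + 6*r.
Then F(2) - F(0) = (128/3) - (0) = 128/3.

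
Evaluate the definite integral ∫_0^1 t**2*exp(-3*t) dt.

2/27 - 17*exp(-3)/27

Integrate by parts twice (u = t^2, dv = exp(-3*t) dt).
An antiderivative is F(t) = (-9*t**2 - 6*t - 2)*exp(-3*t)/27.
Then F(1) - F(0) = (-17*exp(-3)/27) - (-2/27) = 2/27 - 17*exp(-3)/27.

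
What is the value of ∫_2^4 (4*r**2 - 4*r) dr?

152/3

By the power rule, an antiderivative is F(r) = 4*r**3/3 - 2*r**2.
Then F(4) - F(2) = (160/3) - (8/3) = 152/3.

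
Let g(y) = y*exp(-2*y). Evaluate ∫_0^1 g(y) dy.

(-3 + exp(2))*exp(-2)/4

Integrate by parts once (u = y, dv = exp(-2*y) dy).
An antiderivative is F(y) = (-2*y - 1)*exp(-2*y)/4.
Then F(1) - F(0) = (-3*exp(-2)/4) - (-1/4) = (-3 + exp(2))*exp(-2)/4.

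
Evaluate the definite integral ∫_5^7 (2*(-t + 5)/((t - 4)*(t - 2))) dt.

Factor the denominator: t**2 - 6*t + 8 = (t - 2)(t - 4).
Partial fractions: 2*(-t + 5)/((t - 4)*(t - 2)) = -3/(t - 2) + 1/(t - 4).
An antiderivative is F(t) = log(t - 4) - 3*log(t - 2).
Then F(7) - F(5) = (-3*log(5) + log(3)) - (-log(27)) = -3*log(5) + 4*log(3).

-3*log(5) + 4*log(3)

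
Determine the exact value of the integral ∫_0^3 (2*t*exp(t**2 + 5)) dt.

Let u = t**2 + 5, so du = 2*t dt. When t = 0, u = 5; when t = 3, u = 14.
The integral becomes ∫ exp(u) du from 5 to 14, with antiderivative exp(u).
Back in t: F(t) = exp(t**2 + 5).
Then F(3) - F(0) = (exp(14)) - (exp(5)) = -exp(5) + exp(14).

-exp(5) + exp(14)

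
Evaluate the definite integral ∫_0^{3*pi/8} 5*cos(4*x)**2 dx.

Use the identity cos^2(4*x) = (1 + cos(8*x))/2.
An antiderivative is F(x) = 5*x/2 + 5*sin(8*x)/16.
Then F(3*pi/8) - F(0) = (15*pi/16) - (0) = 15*pi/16.

15*pi/16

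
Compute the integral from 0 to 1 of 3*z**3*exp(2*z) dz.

9/8 + 3*exp(2)/8

Integrate by parts 3 times (u = z^3, dv = 3*exp(2*z) dz).
An antiderivative is F(z) = (12*z**3 - 18*z**2 + 18*z - 9)*exp(2*z)/8.
Then F(1) - F(0) = (3*exp(2)/8) - (-9/8) = 9/8 + 3*exp(2)/8.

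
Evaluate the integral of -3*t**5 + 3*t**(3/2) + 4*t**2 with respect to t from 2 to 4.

-28544/15 - 24*sqrt(2)/5

By the power rule, an antiderivative is F(t) = -t**6/2 + 6*t**(5/2)/5 + 4*t**3/3.
Then F(4) - F(2) = (-28864/15) - (-64/3 + 24*sqrt(2)/5) = -28544/15 - 24*sqrt(2)/5.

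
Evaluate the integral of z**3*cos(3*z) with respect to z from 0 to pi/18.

Integrate by parts 3 times (u = z^3, dv = cos(3*z) dz).
An antiderivative is F(z) = z**3*sin(3*z)/3 + z**2*cos(3*z)/3 - 2*z*sin(3*z)/9 - 2*cos(3*z)/27.
Then F(pi/18) - F(0) = (-sqrt(3)/27 - pi/162 + pi**3/34992 + sqrt(3)*pi**2/1944) - (-2/27) = -sqrt(3)/27 - pi/162 + pi**3/34992 + sqrt(3)*pi**2/1944 + 2/27.

-sqrt(3)/27 - pi/162 + pi**3/34992 + sqrt(3)*pi**2/1944 + 2/27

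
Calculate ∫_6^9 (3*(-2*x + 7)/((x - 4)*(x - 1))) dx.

-14*log(2) + 4*log(5)

Factor the denominator: x**2 - 5*x + 4 = (x - 1)(x - 4).
Partial fractions: 3*(-2*x + 7)/((x - 4)*(x - 1)) = -5/(x - 1) - 1/(x - 4).
An antiderivative is F(x) = -log(x - 4) - 5*log(x - 1).
Then F(9) - F(6) = (-15*log(2) - log(5)) - (-5*log(5) - log(2)) = -14*log(2) + 4*log(5).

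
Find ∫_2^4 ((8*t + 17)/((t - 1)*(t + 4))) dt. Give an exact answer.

2*log(3) + 6*log(2)

Factor the denominator: t**2 + 3*t - 4 = (t + 4)(t - 1).
Partial fractions: (8*t + 17)/((t - 1)*(t + 4)) = 3/(t + 4) + 5/(t - 1).
An antiderivative is F(t) = 5*log(t - 1) + 3*log(t + 4).
Then F(4) - F(2) = (5*log(3) + 9*log(2)) - (3*log(2) + 3*log(3)) = 2*log(3) + 6*log(2).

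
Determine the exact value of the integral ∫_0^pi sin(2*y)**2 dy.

pi/2

Use the identity sin^2(2*y) = (1 - cos(4*y))/2.
An antiderivative is F(y) = y/2 - sin(4*y)/8.
Then F(pi) - F(0) = (pi/2) - (0) = pi/2.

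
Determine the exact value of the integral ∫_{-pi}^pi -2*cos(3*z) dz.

An antiderivative is F(z) = -2*sin(3*z)/3.
Then F(pi) - F(-pi) = (0) - (0) = 0.

0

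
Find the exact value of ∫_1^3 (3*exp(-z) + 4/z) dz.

-3*exp(-3) + 3*exp(-1) + 4*log(3)

An antiderivative is F(z) = 4*log(z) - 3*exp(-z).
Then F(3) - F(1) = (-3*exp(-3) + 4*log(3)) - (-3*exp(-1)) = -3*exp(-3) + 3*exp(-1) + 4*log(3).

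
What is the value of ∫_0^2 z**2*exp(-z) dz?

Integrate by parts twice (u = z^2, dv = exp(-z) dz).
An antiderivative is F(z) = (-z**2 - 2*z - 2)*exp(-z).
Then F(2) - F(0) = (-10*exp(-2)) - (-2) = 2 - 10*exp(-2).

2 - 10*exp(-2)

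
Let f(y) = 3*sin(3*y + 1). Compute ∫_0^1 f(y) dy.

cos(1) - cos(4)

Let u = 3*y + 1, so du = 3 dy. When y = 0, u = 1; when y = 1, u = 4.
The integral becomes ∫ sin(u) du from 1 to 4, with antiderivative -cos(u).
Back in y: F(y) = -cos(3*y + 1).
Then F(1) - F(0) = (-cos(4)) - (-cos(1)) = cos(1) - cos(4).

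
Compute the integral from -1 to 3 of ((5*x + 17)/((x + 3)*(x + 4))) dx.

Factor the denominator: x**2 + 7*x + 12 = (x + 4)(x + 3).
Partial fractions: (5*x + 17)/((x + 3)*(x + 4)) = 3/(x + 4) + 2/(x + 3).
An antiderivative is F(x) = 2*log(x + 3) + 3*log(x + 4).
Then F(3) - F(-1) = (2*log(2) + 2*log(3) + 3*log(7)) - (2*log(2) + 3*log(3)) = -log(3) + 3*log(7).

-log(3) + 3*log(7)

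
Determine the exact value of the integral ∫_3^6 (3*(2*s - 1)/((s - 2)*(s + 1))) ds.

Factor the denominator: s**2 - s - 2 = (s + 1)(s - 2).
Partial fractions: 3*(2*s - 1)/((s - 2)*(s + 1)) = 3/(s + 1) + 3/(s - 2).
An antiderivative is F(s) = 3*log(s - 2) + 3*log(s + 1).
Then F(6) - F(3) = (6*log(2) + 3*log(7)) - (log(64)) = 3*log(7).

3*log(7)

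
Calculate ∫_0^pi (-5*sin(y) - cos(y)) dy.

-10

An antiderivative is F(y) = -sin(y) + 5*cos(y).
Then F(pi) - F(0) = (-5) - (5) = -10.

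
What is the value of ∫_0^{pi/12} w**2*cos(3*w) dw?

sqrt(2)*(-32 + pi**2 + 8*pi)/864

Integrate by parts twice (u = w^2, dv = cos(3*w) dw).
An antiderivative is F(w) = w**2*sin(3*w)/3 + 2*w*cos(3*w)/9 - 2*sin(3*w)/27.
Then F(pi/12) - F(0) = (sqrt(2)*(-32 + pi**2 + 8*pi)/864) - (0) = sqrt(2)*(-32 + pi**2 + 8*pi)/864.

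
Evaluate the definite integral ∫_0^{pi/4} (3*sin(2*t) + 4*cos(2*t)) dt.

7/2

An antiderivative is F(t) = 2*sin(2*t) - 3*cos(2*t)/2.
Then F(pi/4) - F(0) = (2) - (-3/2) = 7/2.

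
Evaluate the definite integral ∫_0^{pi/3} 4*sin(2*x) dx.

An antiderivative is F(x) = -2*cos(2*x).
Then F(pi/3) - F(0) = (1) - (-2) = 3.

3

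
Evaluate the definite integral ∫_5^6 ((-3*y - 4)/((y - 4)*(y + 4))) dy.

log(9/40)

Factor the denominator: y**2 - 16 = (y + 4)(y - 4).
Partial fractions: (-3*y - 4)/((y - 4)*(y + 4)) = -1/(y + 4) - 2/(y - 4).
An antiderivative is F(y) = -2*log(y - 4) - log(y + 4).
Then F(6) - F(5) = (-log(40)) - (-log(9)) = log(9/40).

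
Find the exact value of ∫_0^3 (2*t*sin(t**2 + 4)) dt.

Let u = t**2 + 4, so du = 2*t dt. When t = 0, u = 4; when t = 3, u = 13.
The integral becomes ∫ sin(u) du from 4 to 13, with antiderivative -cos(u).
Back in t: F(t) = -cos(t**2 + 4).
Then F(3) - F(0) = (-cos(13)) - (-cos(4)) = -cos(13) + cos(4).

-cos(13) + cos(4)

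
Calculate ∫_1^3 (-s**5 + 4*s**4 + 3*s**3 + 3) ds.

2074/15

By the power rule, an antiderivative is F(s) = -s**6/6 + 4*s**5/5 + 3*s**4/4 + 3*s.
Then F(3) - F(1) = (2853/20) - (263/60) = 2074/15.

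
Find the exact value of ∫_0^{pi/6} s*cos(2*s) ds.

Integrate by parts once (u = s, dv = cos(2*s) ds).
An antiderivative is F(s) = s*sin(2*s)/2 + cos(2*s)/4.
Then F(pi/6) - F(0) = (1/8 + sqrt(3)*pi/24) - (1/4) = -1/8 + sqrt(3)*pi/24.

-1/8 + sqrt(3)*pi/24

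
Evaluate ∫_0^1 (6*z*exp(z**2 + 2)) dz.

-3*(1 - exp(1))*exp(2)

Let u = z**2 + 2, so du = 2*z dz. When z = 0, u = 2; when z = 1, u = 3.
The integral becomes 3·∫ exp(u) du from 2 to 3, with antiderivative 3*exp(u).
Back in z: F(z) = 3*exp(z**2 + 2).
Then F(1) - F(0) = (3*exp(3)) - (3*exp(2)) = -3*(1 - exp(1))*exp(2).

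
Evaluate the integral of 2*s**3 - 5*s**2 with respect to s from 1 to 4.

By the power rule, an antiderivative is F(s) = s**4/2 - 5*s**3/3.
Then F(4) - F(1) = (64/3) - (-7/6) = 45/2.

45/2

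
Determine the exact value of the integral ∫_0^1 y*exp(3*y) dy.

1/9 + 2*exp(3)/9

Integrate by parts once (u = y, dv = exp(3*y) dy).
An antiderivative is F(y) = (3*y - 1)*exp(3*y)/9.
Then F(1) - F(0) = (2*exp(3)/9) - (-1/9) = 1/9 + 2*exp(3)/9.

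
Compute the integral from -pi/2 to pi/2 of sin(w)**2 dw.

pi/2

Use the identity sin^2(w) = (1 - cos(2*w))/2.
An antiderivative is F(w) = w/2 - sin(2*w)/4.
Then F(pi/2) - F(-pi/2) = (pi/4) - (-pi/4) = pi/2.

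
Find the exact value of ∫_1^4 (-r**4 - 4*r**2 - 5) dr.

By the power rule, an antiderivative is F(r) = -r**5/5 - 4*r**3/3 - 5*r.
Then F(4) - F(1) = (-4652/15) - (-98/15) = -1518/5.

-1518/5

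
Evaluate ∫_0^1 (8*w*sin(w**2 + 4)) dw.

4*cos(4) - 4*cos(5)

Let u = w**2 + 4, so du = 2*w dw. When w = 0, u = 4; when w = 1, u = 5.
The integral becomes 4·∫ sin(u) du from 4 to 5, with antiderivative -4*cos(u).
Back in w: F(w) = -4*cos(w**2 + 4).
Then F(1) - F(0) = (-4*cos(5)) - (-4*cos(4)) = 4*cos(4) - 4*cos(5).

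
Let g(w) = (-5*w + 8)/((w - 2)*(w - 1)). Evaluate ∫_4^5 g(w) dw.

Factor the denominator: w**2 - 3*w + 2 = (w - 1)(w - 2).
Partial fractions: (-5*w + 8)/((w - 2)*(w - 1)) = -3/(w - 1) - 2/(w - 2).
An antiderivative is F(w) = -2*log(w - 2) - 3*log(w - 1).
Then F(5) - F(4) = (-6*log(2) - 2*log(3)) - (-3*log(3) - 2*log(2)) = log(3/16).

log(3/16)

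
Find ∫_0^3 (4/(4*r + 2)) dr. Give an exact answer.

log(7)

Let u = 4*r + 2, so du = 4 dr. When r = 0, u = 2; when r = 3, u = 14.
The integral becomes ∫ 1/u du from 2 to 14, with antiderivative log(u).
Back in r: F(r) = log(4*r + 2).
Then F(3) - F(0) = (log(14)) - (log(2)) = log(7).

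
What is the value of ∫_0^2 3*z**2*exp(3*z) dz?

Integrate by parts twice (u = z^2, dv = 3*exp(3*z) dz).
An antiderivative is F(z) = (9*z**2 - 6*z + 2)*exp(3*z)/9.
Then F(2) - F(0) = (26*exp(6)/9) - (2/9) = -2/9 + 26*exp(6)/9.

-2/9 + 26*exp(6)/9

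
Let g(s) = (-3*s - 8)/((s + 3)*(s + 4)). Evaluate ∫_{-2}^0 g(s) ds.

log(3/16)

Factor the denominator: s**2 + 7*s + 12 = (s + 4)(s + 3).
Partial fractions: (-3*s - 8)/((s + 3)*(s + 4)) = -4/(s + 4) + 1/(s + 3).
An antiderivative is F(s) = log(s + 3) - 4*log(s + 4).
Then F(0) - F(-2) = (-8*log(2) + log(3)) - (-log(16)) = log(3/16).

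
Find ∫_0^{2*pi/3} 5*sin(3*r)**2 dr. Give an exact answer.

Use the identity sin^2(3*r) = (1 - cos(6*r))/2.
An antiderivative is F(r) = 5*r/2 - 5*sin(6*r)/12.
Then F(2*pi/3) - F(0) = (5*pi/3) - (0) = 5*pi/3.

5*pi/3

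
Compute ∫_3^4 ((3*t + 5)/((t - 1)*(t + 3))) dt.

Factor the denominator: t**2 + 2*t - 3 = (t + 3)(t - 1).
Partial fractions: (3*t + 5)/((t - 1)*(t + 3)) = 1/(t + 3) + 2/(t - 1).
An antiderivative is F(t) = 2*log(t - 1) + log(t + 3).
Then F(4) - F(3) = (log(63)) - (log(24)) = log(21/8).

log(21/8)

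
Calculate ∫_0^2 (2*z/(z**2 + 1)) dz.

Let u = z**2 + 1, so du = 2*z dz. When z = 0, u = 1; when z = 2, u = 5.
The integral becomes ∫ 1/u du from 1 to 5, with antiderivative log(u).
Back in z: F(z) = log(z**2 + 1).
Then F(2) - F(0) = (log(5)) - (0) = log(5).

log(5)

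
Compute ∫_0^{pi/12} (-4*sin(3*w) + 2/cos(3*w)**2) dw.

-2/3 + 2*sqrt(2)/3

An antiderivative is F(w) = 4*cos(3*w)/3 + 2*tan(3*w)/3.
Then F(pi/12) - F(0) = (2/3 + 2*sqrt(2)/3) - (4/3) = -2/3 + 2*sqrt(2)/3.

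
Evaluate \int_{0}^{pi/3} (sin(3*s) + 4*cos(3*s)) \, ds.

2/3

An antiderivative is F(s) = 4*sin(3*s)/3 - cos(3*s)/3.
Then F(pi/3) - F(0) = (1/3) - (-1/3) = 2/3.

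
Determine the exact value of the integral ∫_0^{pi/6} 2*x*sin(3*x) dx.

Integrate by parts once (u = x, dv = 2*sin(3*x) dx).
An antiderivative is F(x) = -2*x*cos(3*x)/3 + 2*sin(3*x)/9.
Then F(pi/6) - F(0) = (2/9) - (0) = 2/9.

2/9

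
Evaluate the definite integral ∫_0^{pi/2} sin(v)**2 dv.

pi/4

Use the identity sin^2(v) = (1 - cos(2*v))/2.
An antiderivative is F(v) = v/2 - sin(2*v)/4.
Then F(pi/2) - F(0) = (pi/4) - (0) = pi/4.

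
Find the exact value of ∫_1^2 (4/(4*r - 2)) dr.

log(3)

An antiderivative is F(r) = log(4*r - 2).
Then F(2) - F(1) = (log(6)) - (log(2)) = log(3).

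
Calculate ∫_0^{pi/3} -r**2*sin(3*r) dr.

Integrate by parts twice (u = r^2, dv = -sin(3*r) dr).
An antiderivative is F(r) = r**2*cos(3*r)/3 - 2*r*sin(3*r)/9 - 2*cos(3*r)/27.
Then F(pi/3) - F(0) = (2/27 - pi**2/27) - (-2/27) = 4/27 - pi**2/27.

4/27 - pi**2/27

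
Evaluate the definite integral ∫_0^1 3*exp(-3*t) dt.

1 - exp(-3)

An antiderivative is F(t) = -exp(-3*t).
Then F(1) - F(0) = (-exp(-3)) - (-1) = 1 - exp(-3).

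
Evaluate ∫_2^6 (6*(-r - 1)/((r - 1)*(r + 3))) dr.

-6*log(3)

Factor the denominator: r**2 + 2*r - 3 = (r + 3)(r - 1).
Partial fractions: 6*(-r - 1)/((r - 1)*(r + 3)) = -3/(r + 3) - 3/(r - 1).
An antiderivative is F(r) = -3*log(r - 1) - 3*log(r + 3).
Then F(6) - F(2) = (-6*log(3) - 3*log(5)) - (-3*log(5)) = -6*log(3).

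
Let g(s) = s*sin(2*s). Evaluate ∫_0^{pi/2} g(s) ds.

Integrate by parts once (u = s, dv = sin(2*s) ds).
An antiderivative is F(s) = -s*cos(2*s)/2 + sin(2*s)/4.
Then F(pi/2) - F(0) = (pi/4) - (0) = pi/4.

pi/4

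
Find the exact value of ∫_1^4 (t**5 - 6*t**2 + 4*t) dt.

1173/2

By the power rule, an antiderivative is F(t) = t**6/6 - 2*t**3 + 2*t**2.
Then F(4) - F(1) = (1760/3) - (1/6) = 1173/2.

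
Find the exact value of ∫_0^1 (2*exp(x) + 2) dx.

An antiderivative is F(x) = 2*x + 2*exp(x).
Then F(1) - F(0) = (2 + 2*E) - (2) = 2*E.

2*E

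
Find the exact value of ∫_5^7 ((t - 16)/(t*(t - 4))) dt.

-4*log(5) - 3*log(3) + 4*log(7)

Factor the denominator: t**2 - 4*t = t(t - 4).
Partial fractions: (t - 16)/(t*(t - 4)) = 4/t - 3/(t - 4).
An antiderivative is F(t) = 4*log(t) - 3*log(t - 4).
Then F(7) - F(5) = (-3*log(3) + 4*log(7)) - (4*log(5)) = -4*log(5) - 3*log(3) + 4*log(7).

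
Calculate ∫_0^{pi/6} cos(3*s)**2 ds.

pi/12

Use the identity cos^2(3*s) = (1 + cos(6*s))/2.
An antiderivative is F(s) = s/2 + sin(6*s)/12.
Then F(pi/6) - F(0) = (pi/12) - (0) = pi/12.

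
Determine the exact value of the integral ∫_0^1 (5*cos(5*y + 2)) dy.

Let u = 5*y + 2, so du = 5 dy. When y = 0, u = 2; when y = 1, u = 7.
The integral becomes ∫ cos(u) du from 2 to 7, with antiderivative sin(u).
Back in y: F(y) = sin(5*y + 2).
Then F(1) - F(0) = (sin(7)) - (sin(2)) = -sin(2) + sin(7).

-sin(2) + sin(7)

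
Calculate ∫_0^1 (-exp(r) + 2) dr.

3 - E

An antiderivative is F(r) = 2*r - exp(r).
Then F(1) - F(0) = (2 - E) - (-1) = 3 - E.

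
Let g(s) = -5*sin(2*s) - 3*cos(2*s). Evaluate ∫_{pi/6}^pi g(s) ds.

An antiderivative is F(s) = -3*sin(2*s)/2 + 5*cos(2*s)/2.
Then F(pi) - F(pi/6) = (5/2) - (5/4 - 3*sqrt(3)/4) = 5/4 + 3*sqrt(3)/4.

5/4 + 3*sqrt(3)/4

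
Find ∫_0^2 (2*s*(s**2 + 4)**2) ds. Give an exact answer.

448/3

Let u = s**2 + 4, so du = 2*s ds. When s = 0, u = 4; when s = 2, u = 8.
The integral becomes ∫ u**2 du from 4 to 8, with antiderivative u**3/3.
Back in s: F(s) = (s**2 + 4)**3/3.
Then F(2) - F(0) = (512/3) - (64/3) = 448/3.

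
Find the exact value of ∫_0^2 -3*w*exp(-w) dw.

Integrate by parts once (u = w, dv = -3*exp(-w) dw).
An antiderivative is F(w) = (3*w + 3)*exp(-w).
Then F(2) - F(0) = (9*exp(-2)) - (3) = -3 + 9*exp(-2).

-3 + 9*exp(-2)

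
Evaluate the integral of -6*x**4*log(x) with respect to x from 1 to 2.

Integrate by parts once (u = ln x, dv = -6*x**4 dx).
An antiderivative is F(x) = -6*x**5*(5*log(x) - 1)/25.
Then F(2) - F(1) = (192/25 - 192*log(2)/5) - (6/25) = 186/25 - 192*log(2)/5.

186/25 - 192*log(2)/5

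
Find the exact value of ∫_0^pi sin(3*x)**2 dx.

pi/2

Use the identity sin^2(3*x) = (1 - cos(6*x))/2.
An antiderivative is F(x) = x/2 - sin(6*x)/12.
Then F(pi) - F(0) = (pi/2) - (0) = pi/2.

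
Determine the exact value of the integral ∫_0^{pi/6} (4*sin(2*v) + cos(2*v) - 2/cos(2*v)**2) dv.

An antiderivative is F(v) = sin(2*v)/2 - 2*cos(2*v) - tan(2*v).
Then F(pi/6) - F(0) = (-3*sqrt(3)/4 - 1) - (-2) = 1 - 3*sqrt(3)/4.

1 - 3*sqrt(3)/4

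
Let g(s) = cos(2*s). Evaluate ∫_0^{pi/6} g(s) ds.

sqrt(3)/4

An antiderivative is F(s) = sin(2*s)/2.
Then F(pi/6) - F(0) = (sqrt(3)/4) - (0) = sqrt(3)/4.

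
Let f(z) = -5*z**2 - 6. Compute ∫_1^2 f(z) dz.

-53/3

By the power rule, an antiderivative is F(z) = -5*z**3/3 - 6*z.
Then F(2) - F(1) = (-76/3) - (-23/3) = -53/3.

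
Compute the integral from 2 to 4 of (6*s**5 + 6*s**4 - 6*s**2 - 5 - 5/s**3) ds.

815989/160

By the power rule, an antiderivative is F(s) = s**6 + 6*s**5/5 - 2*s**3 - 5*s + 5/(2*s**2).
Then F(4) - F(2) = (828313/160) - (3081/40) = 815989/160.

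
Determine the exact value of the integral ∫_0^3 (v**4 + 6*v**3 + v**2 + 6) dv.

1971/10

By the power rule, an antiderivative is F(v) = v**5/5 + 3*v**4/2 + v**3/3 + 6*v.
Then F(3) - F(0) = (1971/10) - (0) = 1971/10.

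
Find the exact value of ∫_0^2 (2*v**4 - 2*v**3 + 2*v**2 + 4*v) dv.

272/15

By the power rule, an antiderivative is F(v) = 2*v**5/5 - v**4/2 + 2*v**3/3 + 2*v**2.
Then F(2) - F(0) = (272/15) - (0) = 272/15.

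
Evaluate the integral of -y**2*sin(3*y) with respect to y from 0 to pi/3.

Integrate by parts twice (u = y^2, dv = -sin(3*y) dy).
An antiderivative is F(y) = y**2*cos(3*y)/3 - 2*y*sin(3*y)/9 - 2*cos(3*y)/27.
Then F(pi/3) - F(0) = (2/27 - pi**2/27) - (-2/27) = 4/27 - pi**2/27.

4/27 - pi**2/27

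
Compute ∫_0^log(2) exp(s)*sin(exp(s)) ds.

Let u = exp(s), so du = exp(s) ds. When s = 0, u = 1; when s = log(2), u = 2.
The integral becomes ∫ sin(u) du from 1 to 2, with antiderivative -cos(u).
Back in s: F(s) = -cos(exp(s)).
Then F(log(2)) - F(0) = (-cos(2)) - (-cos(1)) = -cos(2) + cos(1).

-cos(2) + cos(1)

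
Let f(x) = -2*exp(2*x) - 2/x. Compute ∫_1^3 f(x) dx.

-exp(6) - log(9) + exp(2)

An antiderivative is F(x) = -exp(2*x) - 2*log(x).
Then F(3) - F(1) = (-exp(6) - log(9)) - (-exp(2)) = -exp(6) - log(9) + exp(2).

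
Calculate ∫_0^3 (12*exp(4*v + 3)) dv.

Let u = 4*v + 3, so du = 4 dv. When v = 0, u = 3; when v = 3, u = 15.
The integral becomes 3·∫ exp(u) du from 3 to 15, with antiderivative 3*exp(u).
Back in v: F(v) = 3*exp(4*v + 3).
Then F(3) - F(0) = (3*exp(15)) - (3*exp(3)) = -3*(1 - exp(12))*exp(3).

-3*(1 - exp(12))*exp(3)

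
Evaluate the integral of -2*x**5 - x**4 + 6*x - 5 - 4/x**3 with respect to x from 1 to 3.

By the power rule, an antiderivative is F(x) = -x**6/3 - x**5/5 + 3*x**2 - 5*x + 2/x**2.
Then F(3) - F(1) = (-12572/45) - (-8/15) = -12548/45.

-12548/45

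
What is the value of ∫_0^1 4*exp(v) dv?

An antiderivative is F(v) = 4*exp(v).
Then F(1) - F(0) = (4*E) - (4) = -4 + 4*E.

-4 + 4*E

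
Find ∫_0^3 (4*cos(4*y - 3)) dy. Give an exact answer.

sin(3) + sin(9)

Let u = 4*y - 3, so du = 4 dy. When y = 0, u = -3; when y = 3, u = 9.
The integral becomes ∫ cos(u) du from -3 to 9, with antiderivative sin(u).
Back in y: F(y) = sin(4*y - 3).
Then F(3) - F(0) = (sin(9)) - (-sin(3)) = sin(3) + sin(9).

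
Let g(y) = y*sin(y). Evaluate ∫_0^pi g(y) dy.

Integrate by parts once (u = y, dv = sin(y) dy).
An antiderivative is F(y) = -y*cos(y) + sin(y).
Then F(pi) - F(0) = (pi) - (0) = pi.

pi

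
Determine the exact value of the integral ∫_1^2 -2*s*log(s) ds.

3/2 - log(16)

Integrate by parts once (u = ln s, dv = -2*s ds).
An antiderivative is F(s) = -s**2*(2*log(s) - 1)/2.
Then F(2) - F(1) = (2 - log(16)) - (1/2) = 3/2 - log(16).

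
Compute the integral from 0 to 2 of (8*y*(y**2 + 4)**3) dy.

3840

Let u = y**2 + 4, so du = 2*y dy. When y = 0, u = 4; when y = 2, u = 8.
The integral becomes 4·∫ u**3 du from 4 to 8, with antiderivative u**4.
Back in y: F(y) = (y**2 + 4)**4.
Then F(2) - F(0) = (4096) - (256) = 3840.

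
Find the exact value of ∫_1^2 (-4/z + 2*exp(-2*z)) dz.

An antiderivative is F(z) = -4*log(z) - exp(-2*z).
Then F(2) - F(1) = (-4*log(2) - exp(-4)) - (-exp(-2)) = -4*log(2) - exp(-4) + exp(-2).

-4*log(2) - exp(-4) + exp(-2)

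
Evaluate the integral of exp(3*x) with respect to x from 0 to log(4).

21

Let u = exp(x), so du = exp(x) dx. When x = 0, u = 1; when x = log(4), u = 4.
The integral becomes ∫ u**2 du from 1 to 4, with antiderivative u**3/3.
Back in x: F(x) = exp(3*x)/3.
Then F(log(4)) - F(0) = (64/3) - (1/3) = 21.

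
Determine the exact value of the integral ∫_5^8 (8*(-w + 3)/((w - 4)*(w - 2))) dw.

-12*log(2)

Factor the denominator: w**2 - 6*w + 8 = (w - 2)(w - 4).
Partial fractions: 8*(-w + 3)/((w - 4)*(w - 2)) = -4/(w - 2) - 4/(w - 4).
An antiderivative is F(w) = -4*log(w - 4) - 4*log(w - 2).
Then F(8) - F(5) = (-12*log(2) - 4*log(3)) - (-log(81)) = -12*log(2).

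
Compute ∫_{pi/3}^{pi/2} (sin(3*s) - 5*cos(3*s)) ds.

An antiderivative is F(s) = -5*sin(3*s)/3 - cos(3*s)/3.
Then F(pi/2) - F(pi/3) = (5/3) - (1/3) = 4/3.

4/3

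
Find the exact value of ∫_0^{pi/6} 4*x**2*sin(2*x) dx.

Integrate by parts twice (u = x^2, dv = 4*sin(2*x) dx).
An antiderivative is F(x) = -2*x**2*cos(2*x) + 2*x*sin(2*x) + cos(2*x).
Then F(pi/6) - F(0) = (-pi**2/36 + 1/2 + sqrt(3)*pi/6) - (1) = -1/2 - pi**2/36 + sqrt(3)*pi/6.

-1/2 - pi**2/36 + sqrt(3)*pi/6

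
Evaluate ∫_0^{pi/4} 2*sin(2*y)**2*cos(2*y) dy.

1/3

Let u = sin(2*y), so du = 2*cos(2*y) dy. When y = 0, u = 0; when y = pi/4, u = 1.
The integral becomes ∫ u**2 du from 0 to 1, with antiderivative u**3/3.
Back in y: F(y) = sin(2*y)**3/3.
Then F(pi/4) - F(0) = (1/3) - (0) = 1/3.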